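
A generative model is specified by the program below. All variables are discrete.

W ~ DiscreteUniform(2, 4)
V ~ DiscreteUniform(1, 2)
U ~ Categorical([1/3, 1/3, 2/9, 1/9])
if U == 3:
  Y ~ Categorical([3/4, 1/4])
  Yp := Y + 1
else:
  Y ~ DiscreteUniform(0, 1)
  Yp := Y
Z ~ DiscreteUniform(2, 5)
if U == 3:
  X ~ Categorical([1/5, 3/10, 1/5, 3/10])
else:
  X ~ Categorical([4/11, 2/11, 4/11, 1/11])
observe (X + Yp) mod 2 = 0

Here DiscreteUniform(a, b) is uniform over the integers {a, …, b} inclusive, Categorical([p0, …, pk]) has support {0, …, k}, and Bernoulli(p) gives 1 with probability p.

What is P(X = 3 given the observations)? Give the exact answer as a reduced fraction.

P(X = 3 | obs) = 37/286

Enumerate traces; 384 have nonzero weight after conditioning:
  (W=2, V=1, U=0, Y=0, Z=2, X=0) weight 1/396
  (W=2, V=1, U=0, Y=0, Z=2, X=2) weight 1/396
  (W=2, V=1, U=0, Y=0, Z=3, X=0) weight 1/396
  (W=2, V=1, U=0, Y=0, Z=3, X=2) weight 1/396
  (W=2, V=1, U=0, Y=0, Z=4, X=0) weight 1/396
  (W=2, V=1, U=0, Y=0, Z=4, X=2) weight 1/396
  (W=2, V=1, U=0, Y=0, Z=5, X=0) weight 1/396
  (W=2, V=1, U=0, Y=0, Z=5, X=2) weight 1/396
  (W=2, V=1, U=0, Y=1, Z=2, X=1) weight 1/792
  (W=2, V=1, U=0, Y=1, Z=2, X=3) weight 1/1584
  … 374 more
Group by X:
  weight(X=0) = 331/1980
  weight(X=1) = 419/3960
  weight(X=2) = 331/1980
  weight(X=3) = 259/3960
Total weight = 331/1980 + 419/3960 + 331/1980 + 259/3960 = 91/180
P(X=0 | obs) = 331/1980 / 91/180 = 331/1001
P(X=1 | obs) = 419/3960 / 91/180 = 419/2002
P(X=2 | obs) = 331/1980 / 91/180 = 331/1001
P(X=3 | obs) = 259/3960 / 91/180 = 37/286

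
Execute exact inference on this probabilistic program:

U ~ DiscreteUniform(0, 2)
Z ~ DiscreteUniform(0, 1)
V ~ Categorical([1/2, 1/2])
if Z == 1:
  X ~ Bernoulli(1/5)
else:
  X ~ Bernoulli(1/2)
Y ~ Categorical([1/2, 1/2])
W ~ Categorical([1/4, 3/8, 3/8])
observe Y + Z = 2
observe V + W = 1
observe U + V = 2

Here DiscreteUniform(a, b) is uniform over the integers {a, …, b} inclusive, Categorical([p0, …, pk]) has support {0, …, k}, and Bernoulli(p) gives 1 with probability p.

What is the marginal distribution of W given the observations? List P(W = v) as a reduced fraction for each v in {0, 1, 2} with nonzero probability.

P(W=0) = 2/5, P(W=1) = 3/5

Enumerate traces; 4 have nonzero weight after conditioning:
  (U=1, Z=1, V=1, X=0, Y=1, W=0) weight 1/120
  (U=1, Z=1, V=1, X=1, Y=1, W=0) weight 1/480
  (U=2, Z=1, V=0, X=0, Y=1, W=1) weight 1/80
  (U=2, Z=1, V=0, X=1, Y=1, W=1) weight 1/320
Group by W:
  weight(W=0) = 1/96
  weight(W=1) = 1/64
Total weight = 1/96 + 1/64 = 5/192
P(W=0 | obs) = 1/96 / 5/192 = 2/5
P(W=1 | obs) = 1/64 / 5/192 = 3/5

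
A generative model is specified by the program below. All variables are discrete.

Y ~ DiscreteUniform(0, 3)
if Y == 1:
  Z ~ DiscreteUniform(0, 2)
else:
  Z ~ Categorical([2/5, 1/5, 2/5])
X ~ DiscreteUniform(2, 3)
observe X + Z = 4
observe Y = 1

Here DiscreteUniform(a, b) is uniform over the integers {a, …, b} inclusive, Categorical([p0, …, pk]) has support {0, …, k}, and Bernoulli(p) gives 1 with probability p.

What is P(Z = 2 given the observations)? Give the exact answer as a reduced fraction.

P(Z = 2 | obs) = 1/2

Enumerate traces; 2 have nonzero weight after conditioning:
  (Y=1, Z=1, X=3) weight 1/24
  (Y=1, Z=2, X=2) weight 1/24
Group by Z:
  weight(Z=1) = 1/24
  weight(Z=2) = 1/24
Total weight = 1/24 + 1/24 = 1/12
P(Z=1 | obs) = 1/24 / 1/12 = 1/2
P(Z=2 | obs) = 1/24 / 1/12 = 1/2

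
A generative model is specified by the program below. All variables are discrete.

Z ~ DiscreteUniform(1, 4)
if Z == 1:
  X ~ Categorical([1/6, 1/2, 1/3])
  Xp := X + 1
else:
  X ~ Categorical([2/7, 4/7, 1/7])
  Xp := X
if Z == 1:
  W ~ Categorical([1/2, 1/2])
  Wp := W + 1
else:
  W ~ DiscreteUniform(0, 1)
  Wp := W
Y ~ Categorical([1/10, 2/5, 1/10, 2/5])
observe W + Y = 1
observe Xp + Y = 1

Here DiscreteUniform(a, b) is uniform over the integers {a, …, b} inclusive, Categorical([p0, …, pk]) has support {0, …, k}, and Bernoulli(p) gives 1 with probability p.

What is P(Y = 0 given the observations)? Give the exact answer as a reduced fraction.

P(Y = 0 | obs) = 79/223

Enumerate traces; 7 have nonzero weight after conditioning:
  (Z=1, X=0, W=1, Y=0) weight 1/480
  (Z=2, X=0, W=0, Y=1) weight 1/70
  (Z=2, X=1, W=1, Y=0) weight 1/140
  (Z=3, X=0, W=0, Y=1) weight 1/70
  (Z=3, X=1, W=1, Y=0) weight 1/140
  (Z=4, X=0, W=0, Y=1) weight 1/70
  (Z=4, X=1, W=1, Y=0) weight 1/140
Group by Y:
  weight(Y=0) = 79/3360
  weight(Y=1) = 3/70
Total weight = 79/3360 + 3/70 = 223/3360
P(Y=0 | obs) = 79/3360 / 223/3360 = 79/223
P(Y=1 | obs) = 3/70 / 223/3360 = 144/223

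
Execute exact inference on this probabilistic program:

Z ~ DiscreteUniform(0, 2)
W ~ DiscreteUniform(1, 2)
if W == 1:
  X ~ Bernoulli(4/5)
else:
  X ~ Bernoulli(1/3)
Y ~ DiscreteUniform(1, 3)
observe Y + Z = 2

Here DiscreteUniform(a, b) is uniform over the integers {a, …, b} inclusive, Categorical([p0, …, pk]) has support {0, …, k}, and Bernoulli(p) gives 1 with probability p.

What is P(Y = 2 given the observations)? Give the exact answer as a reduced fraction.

P(Y = 2 | obs) = 1/2

Enumerate traces; 8 have nonzero weight after conditioning:
  (Z=0, W=1, X=0, Y=2) weight 1/90
  (Z=0, W=1, X=1, Y=2) weight 2/45
  (Z=0, W=2, X=0, Y=2) weight 1/27
  (Z=0, W=2, X=1, Y=2) weight 1/54
  (Z=1, W=1, X=0, Y=1) weight 1/90
  (Z=1, W=1, X=1, Y=1) weight 2/45
  (Z=1, W=2, X=0, Y=1) weight 1/27
  (Z=1, W=2, X=1, Y=1) weight 1/54
Group by Y:
  weight(Y=1) = 1/9
  weight(Y=2) = 1/9
Total weight = 1/9 + 1/9 = 2/9
P(Y=1 | obs) = 1/9 / 2/9 = 1/2
P(Y=2 | obs) = 1/9 / 2/9 = 1/2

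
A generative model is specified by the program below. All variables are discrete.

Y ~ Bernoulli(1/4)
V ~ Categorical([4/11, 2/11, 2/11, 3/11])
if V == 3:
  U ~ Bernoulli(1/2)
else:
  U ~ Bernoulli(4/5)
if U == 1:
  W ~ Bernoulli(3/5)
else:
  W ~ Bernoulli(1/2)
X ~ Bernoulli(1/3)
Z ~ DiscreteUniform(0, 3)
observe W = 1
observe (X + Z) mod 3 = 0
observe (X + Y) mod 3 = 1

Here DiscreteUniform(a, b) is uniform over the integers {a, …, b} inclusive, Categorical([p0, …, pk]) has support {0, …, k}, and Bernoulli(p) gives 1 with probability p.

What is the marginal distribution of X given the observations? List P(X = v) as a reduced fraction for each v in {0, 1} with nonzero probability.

Enumerate traces; 24 have nonzero weight after conditioning:
  (Y=0, V=0, U=0, W=1, X=1, Z=2) weight 1/440
  (Y=0, V=0, U=1, W=1, X=1, Z=2) weight 3/275
  (Y=0, V=1, U=0, W=1, X=1, Z=2) weight 1/880
  (Y=0, V=1, U=1, W=1, X=1, Z=2) weight 3/550
  (Y=0, V=2, U=0, W=1, X=1, Z=2) weight 1/880
  (Y=0, V=2, U=1, W=1, X=1, Z=2) weight 3/550
  (Y=0, V=3, U=0, W=1, X=1, Z=2) weight 3/704
  (Y=0, V=3, U=1, W=1, X=1, Z=2) weight 9/1760
  (Y=1, V=0, U=0, W=1, X=0, Z=0) weight 1/660
  … 15 more
Group by X:
  weight(X=0) = 629/13200
  weight(X=1) = 629/17600
Total weight = 629/13200 + 629/17600 = 4403/52800
P(X=0 | obs) = 629/13200 / 4403/52800 = 4/7
P(X=1 | obs) = 629/17600 / 4403/52800 = 3/7

P(X=0) = 4/7, P(X=1) = 3/7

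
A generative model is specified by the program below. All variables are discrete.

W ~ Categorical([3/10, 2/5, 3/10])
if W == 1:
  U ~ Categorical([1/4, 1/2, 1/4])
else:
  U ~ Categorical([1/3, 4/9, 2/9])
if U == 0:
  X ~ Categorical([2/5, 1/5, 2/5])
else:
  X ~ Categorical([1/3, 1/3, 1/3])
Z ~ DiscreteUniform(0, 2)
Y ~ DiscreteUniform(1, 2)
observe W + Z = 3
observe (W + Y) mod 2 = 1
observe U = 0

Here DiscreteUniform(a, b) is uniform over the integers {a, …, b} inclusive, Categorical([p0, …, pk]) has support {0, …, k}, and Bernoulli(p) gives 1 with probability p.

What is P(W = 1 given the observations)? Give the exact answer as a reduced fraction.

P(W = 1 | obs) = 1/2

Enumerate traces; 6 have nonzero weight after conditioning:
  (W=1, U=0, X=0, Z=2, Y=2) weight 1/150
  (W=1, U=0, X=1, Z=2, Y=2) weight 1/300
  (W=1, U=0, X=2, Z=2, Y=2) weight 1/150
  (W=2, U=0, X=0, Z=1, Y=1) weight 1/150
  (W=2, U=0, X=1, Z=1, Y=1) weight 1/300
  (W=2, U=0, X=2, Z=1, Y=1) weight 1/150
Group by W:
  weight(W=1) = 1/60
  weight(W=2) = 1/60
Total weight = 1/60 + 1/60 = 1/30
P(W=1 | obs) = 1/60 / 1/30 = 1/2
P(W=2 | obs) = 1/60 / 1/30 = 1/2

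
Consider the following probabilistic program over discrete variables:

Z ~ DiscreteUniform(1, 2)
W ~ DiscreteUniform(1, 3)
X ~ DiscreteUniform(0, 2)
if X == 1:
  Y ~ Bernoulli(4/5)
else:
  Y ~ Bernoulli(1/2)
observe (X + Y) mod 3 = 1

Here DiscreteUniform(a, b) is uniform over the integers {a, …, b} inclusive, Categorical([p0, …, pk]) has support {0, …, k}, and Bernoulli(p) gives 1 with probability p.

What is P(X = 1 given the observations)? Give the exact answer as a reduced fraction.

Enumerate traces; 12 have nonzero weight after conditioning:
  (Z=1, W=1, X=0, Y=1) weight 1/36
  (Z=1, W=1, X=1, Y=0) weight 1/90
  (Z=1, W=2, X=0, Y=1) weight 1/36
  (Z=1, W=2, X=1, Y=0) weight 1/90
  (Z=1, W=3, X=0, Y=1) weight 1/36
  (Z=1, W=3, X=1, Y=0) weight 1/90
  (Z=2, W=1, X=0, Y=1) weight 1/36
  (Z=2, W=1, X=1, Y=0) weight 1/90
  … 4 more
Group by X:
  weight(X=0) = 1/6
  weight(X=1) = 1/15
Total weight = 1/6 + 1/15 = 7/30
P(X=0 | obs) = 1/6 / 7/30 = 5/7
P(X=1 | obs) = 1/15 / 7/30 = 2/7

P(X = 1 | obs) = 2/7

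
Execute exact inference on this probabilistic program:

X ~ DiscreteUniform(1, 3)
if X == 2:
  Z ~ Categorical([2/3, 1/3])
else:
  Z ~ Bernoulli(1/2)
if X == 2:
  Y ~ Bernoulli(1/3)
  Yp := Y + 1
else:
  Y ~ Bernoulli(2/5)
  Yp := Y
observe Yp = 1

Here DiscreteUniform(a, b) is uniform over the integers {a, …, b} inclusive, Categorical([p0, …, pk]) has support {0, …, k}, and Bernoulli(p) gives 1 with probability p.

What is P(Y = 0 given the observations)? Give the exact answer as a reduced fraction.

Enumerate traces; 6 have nonzero weight after conditioning:
  (X=1, Z=0, Y=1) weight 1/15
  (X=1, Z=1, Y=1) weight 1/15
  (X=2, Z=0, Y=0) weight 4/27
  (X=2, Z=1, Y=0) weight 2/27
  (X=3, Z=0, Y=1) weight 1/15
  (X=3, Z=1, Y=1) weight 1/15
Group by Y:
  weight(Y=0) = 2/9
  weight(Y=1) = 4/15
Total weight = 2/9 + 4/15 = 22/45
P(Y=0 | obs) = 2/9 / 22/45 = 5/11
P(Y=1 | obs) = 4/15 / 22/45 = 6/11

P(Y = 0 | obs) = 5/11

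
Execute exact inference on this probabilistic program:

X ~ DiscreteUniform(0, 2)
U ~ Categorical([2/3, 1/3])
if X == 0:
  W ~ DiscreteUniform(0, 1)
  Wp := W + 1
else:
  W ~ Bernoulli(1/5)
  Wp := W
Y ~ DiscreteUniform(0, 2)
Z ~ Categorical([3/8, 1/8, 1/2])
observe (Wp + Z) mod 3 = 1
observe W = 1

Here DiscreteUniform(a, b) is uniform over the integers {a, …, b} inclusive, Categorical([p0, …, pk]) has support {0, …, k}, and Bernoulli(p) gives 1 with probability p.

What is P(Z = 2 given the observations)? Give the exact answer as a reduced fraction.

P(Z = 2 | obs) = 5/8

Enumerate traces; 18 have nonzero weight after conditioning:
  (X=0, U=0, W=1, Y=0, Z=2) weight 1/54
  (X=0, U=0, W=1, Y=1, Z=2) weight 1/54
  (X=0, U=0, W=1, Y=2, Z=2) weight 1/54
  (X=0, U=1, W=1, Y=0, Z=2) weight 1/108
  (X=0, U=1, W=1, Y=1, Z=2) weight 1/108
  (X=0, U=1, W=1, Y=2, Z=2) weight 1/108
  (X=1, U=0, W=1, Y=0, Z=0) weight 1/180
  (X=1, U=0, W=1, Y=1, Z=0) weight 1/180
  … 10 more
Group by Z:
  weight(Z=0) = 1/20
  weight(Z=2) = 1/12
Total weight = 1/20 + 1/12 = 2/15
P(Z=0 | obs) = 1/20 / 2/15 = 3/8
P(Z=2 | obs) = 1/12 / 2/15 = 5/8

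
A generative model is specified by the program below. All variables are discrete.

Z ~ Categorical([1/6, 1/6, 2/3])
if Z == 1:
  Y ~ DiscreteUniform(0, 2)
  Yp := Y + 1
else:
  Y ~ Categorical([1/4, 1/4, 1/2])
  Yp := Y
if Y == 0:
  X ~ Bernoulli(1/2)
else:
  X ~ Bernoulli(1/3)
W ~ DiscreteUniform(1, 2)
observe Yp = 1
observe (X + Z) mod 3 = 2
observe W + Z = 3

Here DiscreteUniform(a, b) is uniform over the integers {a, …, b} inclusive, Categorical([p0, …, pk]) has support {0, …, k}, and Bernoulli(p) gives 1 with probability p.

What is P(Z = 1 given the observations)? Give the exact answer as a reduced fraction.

Enumerate traces; 2 have nonzero weight after conditioning:
  (Z=1, Y=0, X=1, W=2) weight 1/72
  (Z=2, Y=1, X=0, W=1) weight 1/18
Group by Z:
  weight(Z=1) = 1/72
  weight(Z=2) = 1/18
Total weight = 1/72 + 1/18 = 5/72
P(Z=1 | obs) = 1/72 / 5/72 = 1/5
P(Z=2 | obs) = 1/18 / 5/72 = 4/5

P(Z = 1 | obs) = 1/5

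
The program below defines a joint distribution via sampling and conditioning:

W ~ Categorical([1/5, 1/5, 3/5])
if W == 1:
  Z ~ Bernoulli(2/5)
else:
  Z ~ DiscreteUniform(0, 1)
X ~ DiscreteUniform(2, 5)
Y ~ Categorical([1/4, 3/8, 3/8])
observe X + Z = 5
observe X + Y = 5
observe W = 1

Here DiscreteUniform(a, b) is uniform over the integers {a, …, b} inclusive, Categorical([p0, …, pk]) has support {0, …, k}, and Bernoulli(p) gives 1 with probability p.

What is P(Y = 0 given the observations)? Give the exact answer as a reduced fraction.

P(Y = 0 | obs) = 1/2

Enumerate traces; 2 have nonzero weight after conditioning:
  (W=1, Z=0, X=5, Y=0) weight 3/400
  (W=1, Z=1, X=4, Y=1) weight 3/400
Group by Y:
  weight(Y=0) = 3/400
  weight(Y=1) = 3/400
Total weight = 3/400 + 3/400 = 3/200
P(Y=0 | obs) = 3/400 / 3/200 = 1/2
P(Y=1 | obs) = 3/400 / 3/200 = 1/2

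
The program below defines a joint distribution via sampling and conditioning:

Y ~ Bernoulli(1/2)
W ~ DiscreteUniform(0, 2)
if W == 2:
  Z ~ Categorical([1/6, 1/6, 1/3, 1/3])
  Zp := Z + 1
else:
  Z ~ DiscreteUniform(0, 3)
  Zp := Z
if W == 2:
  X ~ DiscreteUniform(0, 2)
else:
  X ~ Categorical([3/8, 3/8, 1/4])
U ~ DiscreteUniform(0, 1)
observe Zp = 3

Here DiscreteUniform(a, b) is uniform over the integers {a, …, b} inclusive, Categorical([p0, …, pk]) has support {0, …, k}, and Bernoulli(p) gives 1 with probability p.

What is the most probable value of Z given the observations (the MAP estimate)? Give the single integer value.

Enumerate traces; 36 have nonzero weight after conditioning:
  (Y=0, W=0, Z=3, X=0, U=0) weight 1/128
  (Y=0, W=0, Z=3, X=0, U=1) weight 1/128
  (Y=0, W=0, Z=3, X=1, U=0) weight 1/128
  (Y=0, W=0, Z=3, X=1, U=1) weight 1/128
  (Y=0, W=0, Z=3, X=2, U=0) weight 1/192
  (Y=0, W=0, Z=3, X=2, U=1) weight 1/192
  (Y=0, W=1, Z=3, X=0, U=0) weight 1/128
  (Y=0, W=1, Z=3, X=0, U=1) weight 1/128
  (Y=0, W=2, Z=2, X=0, U=0) weight 1/108
  … 27 more
Group by Z:
  weight(Z=2) = 1/9
  weight(Z=3) = 1/6
Total weight = 1/9 + 1/6 = 5/18
P(Z=2 | obs) = 1/9 / 5/18 = 2/5
P(Z=3 | obs) = 1/6 / 5/18 = 3/5
argmax = 3

argmax_v P(Z = v | obs) = 3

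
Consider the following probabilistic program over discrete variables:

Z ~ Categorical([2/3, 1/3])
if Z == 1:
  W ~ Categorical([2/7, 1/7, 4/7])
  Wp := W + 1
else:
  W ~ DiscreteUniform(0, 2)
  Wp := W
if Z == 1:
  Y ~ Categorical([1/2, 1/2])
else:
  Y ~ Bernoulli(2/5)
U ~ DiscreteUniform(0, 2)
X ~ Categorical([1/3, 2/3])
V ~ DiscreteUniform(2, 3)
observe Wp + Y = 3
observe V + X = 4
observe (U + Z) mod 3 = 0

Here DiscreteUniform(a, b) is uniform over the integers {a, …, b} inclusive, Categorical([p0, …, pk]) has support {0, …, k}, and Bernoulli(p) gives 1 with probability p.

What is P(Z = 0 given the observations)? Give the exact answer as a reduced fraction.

Enumerate traces; 3 have nonzero weight after conditioning:
  (Z=0, W=2, Y=1, U=0, X=1, V=3) weight 4/405
  (Z=1, W=1, Y=1, U=2, X=1, V=3) weight 1/378
  (Z=1, W=2, Y=0, U=2, X=1, V=3) weight 2/189
Group by Z:
  weight(Z=0) = 4/405
  weight(Z=1) = 5/378
Total weight = 4/405 + 5/378 = 131/5670
P(Z=0 | obs) = 4/405 / 131/5670 = 56/131
P(Z=1 | obs) = 5/378 / 131/5670 = 75/131

P(Z = 0 | obs) = 56/131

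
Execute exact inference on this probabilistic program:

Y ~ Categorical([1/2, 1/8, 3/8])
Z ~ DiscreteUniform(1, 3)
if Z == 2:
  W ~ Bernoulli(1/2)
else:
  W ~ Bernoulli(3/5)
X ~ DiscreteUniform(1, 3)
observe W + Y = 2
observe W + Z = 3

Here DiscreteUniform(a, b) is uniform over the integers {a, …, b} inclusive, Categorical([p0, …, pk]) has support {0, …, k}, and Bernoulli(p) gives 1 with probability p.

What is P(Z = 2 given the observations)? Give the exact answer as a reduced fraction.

Enumerate traces; 6 have nonzero weight after conditioning:
  (Y=1, Z=2, W=1, X=1) weight 1/144
  (Y=1, Z=2, W=1, X=2) weight 1/144
  (Y=1, Z=2, W=1, X=3) weight 1/144
  (Y=2, Z=3, W=0, X=1) weight 1/60
  (Y=2, Z=3, W=0, X=2) weight 1/60
  (Y=2, Z=3, W=0, X=3) weight 1/60
Group by Z:
  weight(Z=2) = 1/48
  weight(Z=3) = 1/20
Total weight = 1/48 + 1/20 = 17/240
P(Z=2 | obs) = 1/48 / 17/240 = 5/17
P(Z=3 | obs) = 1/20 / 17/240 = 12/17

P(Z = 2 | obs) = 5/17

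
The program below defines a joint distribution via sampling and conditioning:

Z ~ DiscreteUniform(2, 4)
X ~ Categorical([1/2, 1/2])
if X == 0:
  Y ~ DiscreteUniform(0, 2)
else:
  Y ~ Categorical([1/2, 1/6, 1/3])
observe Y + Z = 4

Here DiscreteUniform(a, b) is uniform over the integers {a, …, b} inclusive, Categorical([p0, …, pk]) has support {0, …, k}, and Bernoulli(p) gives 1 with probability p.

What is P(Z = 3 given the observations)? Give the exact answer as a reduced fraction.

Enumerate traces; 6 have nonzero weight after conditioning:
  (Z=2, X=0, Y=2) weight 1/18
  (Z=2, X=1, Y=2) weight 1/18
  (Z=3, X=0, Y=1) weight 1/18
  (Z=3, X=1, Y=1) weight 1/36
  (Z=4, X=0, Y=0) weight 1/18
  (Z=4, X=1, Y=0) weight 1/12
Group by Z:
  weight(Z=2) = 1/9
  weight(Z=3) = 1/12
  weight(Z=4) = 5/36
Total weight = 1/9 + 1/12 + 5/36 = 1/3
P(Z=2 | obs) = 1/9 / 1/3 = 1/3
P(Z=3 | obs) = 1/12 / 1/3 = 1/4
P(Z=4 | obs) = 5/36 / 1/3 = 5/12

P(Z = 3 | obs) = 1/4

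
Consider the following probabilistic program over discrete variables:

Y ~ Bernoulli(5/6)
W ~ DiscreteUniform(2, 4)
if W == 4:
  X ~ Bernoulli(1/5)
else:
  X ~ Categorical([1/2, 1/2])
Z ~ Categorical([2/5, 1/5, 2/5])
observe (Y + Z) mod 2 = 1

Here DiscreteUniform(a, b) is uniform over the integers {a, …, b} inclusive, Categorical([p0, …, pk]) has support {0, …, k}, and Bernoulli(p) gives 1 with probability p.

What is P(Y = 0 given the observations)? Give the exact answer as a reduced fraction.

P(Y = 0 | obs) = 1/21

Enumerate traces; 18 have nonzero weight after conditioning:
  (Y=0, W=2, X=0, Z=1) weight 1/180
  (Y=0, W=2, X=1, Z=1) weight 1/180
  (Y=0, W=3, X=0, Z=1) weight 1/180
  (Y=0, W=3, X=1, Z=1) weight 1/180
  (Y=0, W=4, X=0, Z=1) weight 2/225
  (Y=0, W=4, X=1, Z=1) weight 1/450
  (Y=1, W=2, X=0, Z=0) weight 1/18
  (Y=1, W=2, X=0, Z=2) weight 1/18
  … 10 more
Group by Y:
  weight(Y=0) = 1/30
  weight(Y=1) = 2/3
Total weight = 1/30 + 2/3 = 7/10
P(Y=0 | obs) = 1/30 / 7/10 = 1/21
P(Y=1 | obs) = 2/3 / 7/10 = 20/21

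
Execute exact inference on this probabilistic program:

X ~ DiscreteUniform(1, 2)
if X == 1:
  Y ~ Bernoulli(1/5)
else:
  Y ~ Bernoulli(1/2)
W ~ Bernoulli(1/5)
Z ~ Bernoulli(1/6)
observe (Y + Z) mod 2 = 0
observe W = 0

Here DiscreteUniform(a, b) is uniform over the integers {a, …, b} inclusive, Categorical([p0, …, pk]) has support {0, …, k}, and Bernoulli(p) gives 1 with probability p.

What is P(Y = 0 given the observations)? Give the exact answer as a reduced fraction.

P(Y = 0 | obs) = 65/72

Enumerate traces; 4 have nonzero weight after conditioning:
  (X=1, Y=0, W=0, Z=0) weight 4/15
  (X=1, Y=1, W=0, Z=1) weight 1/75
  (X=2, Y=0, W=0, Z=0) weight 1/6
  (X=2, Y=1, W=0, Z=1) weight 1/30
Group by Y:
  weight(Y=0) = 13/30
  weight(Y=1) = 7/150
Total weight = 13/30 + 7/150 = 12/25
P(Y=0 | obs) = 13/30 / 12/25 = 65/72
P(Y=1 | obs) = 7/150 / 12/25 = 7/72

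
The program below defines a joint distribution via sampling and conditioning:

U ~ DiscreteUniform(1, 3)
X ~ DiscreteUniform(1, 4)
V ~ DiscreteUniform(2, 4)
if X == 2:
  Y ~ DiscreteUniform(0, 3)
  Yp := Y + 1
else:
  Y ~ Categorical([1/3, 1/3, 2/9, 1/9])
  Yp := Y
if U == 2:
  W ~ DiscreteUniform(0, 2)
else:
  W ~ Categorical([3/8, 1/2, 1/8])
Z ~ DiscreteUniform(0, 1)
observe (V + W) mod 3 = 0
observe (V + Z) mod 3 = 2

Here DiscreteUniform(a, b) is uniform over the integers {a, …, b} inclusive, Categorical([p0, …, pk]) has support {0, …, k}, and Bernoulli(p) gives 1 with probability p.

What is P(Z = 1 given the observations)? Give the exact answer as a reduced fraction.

P(Z = 1 | obs) = 7/23

Enumerate traces; 96 have nonzero weight after conditioning:
  (U=1, X=1, V=2, Y=0, W=1, Z=0) weight 1/432
  (U=1, X=1, V=2, Y=1, W=1, Z=0) weight 1/432
  (U=1, X=1, V=2, Y=2, W=1, Z=0) weight 1/648
  (U=1, X=1, V=2, Y=3, W=1, Z=0) weight 1/1296
  (U=1, X=1, V=4, Y=0, W=2, Z=1) weight 1/1728
  (U=1, X=1, V=4, Y=1, W=2, Z=1) weight 1/1728
  (U=1, X=1, V=4, Y=2, W=2, Z=1) weight 1/2592
  (U=1, X=1, V=4, Y=3, W=2, Z=1) weight 1/5184
  … 88 more
Group by Z:
  weight(Z=0) = 2/27
  weight(Z=1) = 7/216
Total weight = 2/27 + 7/216 = 23/216
P(Z=0 | obs) = 2/27 / 23/216 = 16/23
P(Z=1 | obs) = 7/216 / 23/216 = 7/23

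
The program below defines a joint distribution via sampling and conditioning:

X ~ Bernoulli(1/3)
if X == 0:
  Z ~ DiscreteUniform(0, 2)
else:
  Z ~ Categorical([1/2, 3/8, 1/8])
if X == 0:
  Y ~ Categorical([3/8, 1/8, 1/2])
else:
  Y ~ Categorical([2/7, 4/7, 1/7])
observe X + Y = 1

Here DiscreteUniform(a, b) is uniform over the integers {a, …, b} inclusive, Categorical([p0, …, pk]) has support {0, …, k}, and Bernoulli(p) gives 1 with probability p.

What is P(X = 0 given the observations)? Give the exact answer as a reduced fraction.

Enumerate traces; 6 have nonzero weight after conditioning:
  (X=0, Z=0, Y=1) weight 1/36
  (X=0, Z=1, Y=1) weight 1/36
  (X=0, Z=2, Y=1) weight 1/36
  (X=1, Z=0, Y=0) weight 1/21
  (X=1, Z=1, Y=0) weight 1/28
  (X=1, Z=2, Y=0) weight 1/84
Group by X:
  weight(X=0) = 1/12
  weight(X=1) = 2/21
Total weight = 1/12 + 2/21 = 5/28
P(X=0 | obs) = 1/12 / 5/28 = 7/15
P(X=1 | obs) = 2/21 / 5/28 = 8/15

P(X = 0 | obs) = 7/15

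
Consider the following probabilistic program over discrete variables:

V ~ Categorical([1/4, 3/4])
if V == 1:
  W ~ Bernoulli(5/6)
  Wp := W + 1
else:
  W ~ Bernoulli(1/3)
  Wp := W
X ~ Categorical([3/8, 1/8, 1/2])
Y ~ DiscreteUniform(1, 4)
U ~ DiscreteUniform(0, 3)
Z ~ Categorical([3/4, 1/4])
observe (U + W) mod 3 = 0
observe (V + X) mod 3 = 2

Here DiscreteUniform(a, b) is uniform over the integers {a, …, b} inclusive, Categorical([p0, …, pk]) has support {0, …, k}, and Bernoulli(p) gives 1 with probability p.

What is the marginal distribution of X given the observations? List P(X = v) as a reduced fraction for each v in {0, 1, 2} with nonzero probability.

Enumerate traces; 48 have nonzero weight after conditioning:
  (V=0, W=0, X=2, Y=1, U=0, Z=0) weight 1/256
  (V=0, W=0, X=2, Y=1, U=0, Z=1) weight 1/768
  (V=0, W=0, X=2, Y=1, U=3, Z=0) weight 1/256
  (V=0, W=0, X=2, Y=1, U=3, Z=1) weight 1/768
  (V=0, W=0, X=2, Y=2, U=0, Z=0) weight 1/256
  (V=0, W=0, X=2, Y=2, U=0, Z=1) weight 1/768
  (V=0, W=0, X=2, Y=2, U=3, Z=0) weight 1/256
  (V=0, W=0, X=2, Y=2, U=3, Z=1) weight 1/768
  (V=1, W=0, X=1, Y=1, U=0, Z=0) weight 3/4096
  … 39 more
Group by X:
  weight(X=1) = 7/256
  weight(X=2) = 5/96
Total weight = 7/256 + 5/96 = 61/768
P(X=1 | obs) = 7/256 / 61/768 = 21/61
P(X=2 | obs) = 5/96 / 61/768 = 40/61

P(X=1) = 21/61, P(X=2) = 40/61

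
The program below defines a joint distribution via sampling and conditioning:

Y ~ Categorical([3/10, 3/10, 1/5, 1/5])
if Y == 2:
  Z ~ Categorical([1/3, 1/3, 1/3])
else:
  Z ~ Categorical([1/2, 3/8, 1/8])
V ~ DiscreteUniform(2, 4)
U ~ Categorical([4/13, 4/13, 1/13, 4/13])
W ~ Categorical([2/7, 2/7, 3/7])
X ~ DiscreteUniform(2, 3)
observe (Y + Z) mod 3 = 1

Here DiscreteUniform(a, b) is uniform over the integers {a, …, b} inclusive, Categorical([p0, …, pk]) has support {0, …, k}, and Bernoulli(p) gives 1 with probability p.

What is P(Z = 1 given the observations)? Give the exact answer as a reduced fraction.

Enumerate traces; 288 have nonzero weight after conditioning:
  (Y=0, Z=1, V=2, U=0, W=0, X=2) weight 3/1820
  (Y=0, Z=1, V=2, U=0, W=0, X=3) weight 3/1820
  (Y=0, Z=1, V=2, U=0, W=1, X=2) weight 3/1820
  (Y=0, Z=1, V=2, U=0, W=1, X=3) weight 3/1820
  (Y=0, Z=1, V=2, U=0, W=2, X=2) weight 9/3640
  (Y=0, Z=1, V=2, U=0, W=2, X=3) weight 9/3640
  (Y=0, Z=1, V=2, U=1, W=0, X=2) weight 3/1820
  (Y=0, Z=1, V=2, U=1, W=0, X=3) weight 3/1820
  (Y=1, Z=0, V=2, U=0, W=0, X=2) weight 1/455
  (Y=2, Z=2, V=2, U=0, W=0, X=2) weight 4/4095
  … 278 more
Group by Z:
  weight(Z=0) = 3/20
  weight(Z=1) = 3/16
  weight(Z=2) = 1/15
Total weight = 3/20 + 3/16 + 1/15 = 97/240
P(Z=0 | obs) = 3/20 / 97/240 = 36/97
P(Z=1 | obs) = 3/16 / 97/240 = 45/97
P(Z=2 | obs) = 1/15 / 97/240 = 16/97

P(Z = 1 | obs) = 45/97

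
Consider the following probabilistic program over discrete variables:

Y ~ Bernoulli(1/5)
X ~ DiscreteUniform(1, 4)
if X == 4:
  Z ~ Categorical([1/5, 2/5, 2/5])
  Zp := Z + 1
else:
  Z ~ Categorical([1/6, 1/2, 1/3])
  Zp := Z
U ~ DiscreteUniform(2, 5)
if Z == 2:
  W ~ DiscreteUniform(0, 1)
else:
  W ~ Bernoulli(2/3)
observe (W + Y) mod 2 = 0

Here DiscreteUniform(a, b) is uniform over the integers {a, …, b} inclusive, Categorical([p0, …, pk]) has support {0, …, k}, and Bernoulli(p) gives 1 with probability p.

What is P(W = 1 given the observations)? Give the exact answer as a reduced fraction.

Enumerate traces; 96 have nonzero weight after conditioning:
  (Y=0, X=1, Z=0, U=2, W=0) weight 1/360
  (Y=0, X=1, Z=0, U=3, W=0) weight 1/360
  (Y=0, X=1, Z=0, U=4, W=0) weight 1/360
  (Y=0, X=1, Z=0, U=5, W=0) weight 1/360
  (Y=0, X=1, Z=1, U=2, W=0) weight 1/120
  (Y=0, X=1, Z=1, U=3, W=0) weight 1/120
  (Y=0, X=1, Z=1, U=4, W=0) weight 1/120
  (Y=0, X=1, Z=1, U=5, W=0) weight 1/120
  (Y=1, X=1, Z=0, U=2, W=1) weight 1/720
  … 87 more
Group by W:
  weight(W=0) = 47/150
  weight(W=1) = 73/600
Total weight = 47/150 + 73/600 = 87/200
P(W=0 | obs) = 47/150 / 87/200 = 188/261
P(W=1 | obs) = 73/600 / 87/200 = 73/261

P(W = 1 | obs) = 73/261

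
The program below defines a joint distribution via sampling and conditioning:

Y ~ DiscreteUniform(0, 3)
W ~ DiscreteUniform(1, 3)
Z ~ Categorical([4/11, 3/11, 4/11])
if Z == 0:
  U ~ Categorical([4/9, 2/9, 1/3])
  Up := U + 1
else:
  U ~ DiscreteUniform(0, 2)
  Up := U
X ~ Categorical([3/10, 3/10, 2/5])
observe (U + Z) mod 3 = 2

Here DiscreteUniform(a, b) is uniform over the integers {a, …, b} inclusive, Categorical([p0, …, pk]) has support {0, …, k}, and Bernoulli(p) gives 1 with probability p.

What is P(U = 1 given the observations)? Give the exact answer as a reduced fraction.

Enumerate traces; 108 have nonzero weight after conditioning:
  (Y=0, W=1, Z=0, U=2, X=0) weight 1/330
  (Y=0, W=1, Z=0, U=2, X=1) weight 1/330
  (Y=0, W=1, Z=0, U=2, X=2) weight 2/495
  (Y=0, W=1, Z=1, U=1, X=0) weight 1/440
  (Y=0, W=1, Z=1, U=1, X=1) weight 1/440
  (Y=0, W=1, Z=1, U=1, X=2) weight 1/330
  (Y=0, W=1, Z=2, U=0, X=0) weight 1/330
  (Y=0, W=1, Z=2, U=0, X=1) weight 1/330
  … 100 more
Group by U:
  weight(U=0) = 4/33
  weight(U=1) = 1/11
  weight(U=2) = 4/33
Total weight = 4/33 + 1/11 + 4/33 = 1/3
P(U=0 | obs) = 4/33 / 1/3 = 4/11
P(U=1 | obs) = 1/11 / 1/3 = 3/11
P(U=2 | obs) = 4/33 / 1/3 = 4/11

P(U = 1 | obs) = 3/11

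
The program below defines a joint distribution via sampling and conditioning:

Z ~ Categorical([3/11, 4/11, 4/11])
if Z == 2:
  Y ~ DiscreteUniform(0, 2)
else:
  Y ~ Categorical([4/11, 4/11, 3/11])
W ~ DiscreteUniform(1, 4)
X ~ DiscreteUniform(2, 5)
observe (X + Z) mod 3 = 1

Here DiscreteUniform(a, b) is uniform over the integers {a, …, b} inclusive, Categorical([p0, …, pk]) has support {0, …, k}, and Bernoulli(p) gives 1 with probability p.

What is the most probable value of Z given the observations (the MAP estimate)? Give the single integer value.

Enumerate traces; 48 have nonzero weight after conditioning:
  (Z=0, Y=0, W=1, X=4) weight 3/484
  (Z=0, Y=0, W=2, X=4) weight 3/484
  (Z=0, Y=0, W=3, X=4) weight 3/484
  (Z=0, Y=0, W=4, X=4) weight 3/484
  (Z=0, Y=1, W=1, X=4) weight 3/484
  (Z=0, Y=1, W=2, X=4) weight 3/484
  (Z=0, Y=1, W=3, X=4) weight 3/484
  (Z=0, Y=1, W=4, X=4) weight 3/484
  (Z=1, Y=0, W=1, X=3) weight 1/121
  (Z=2, Y=0, W=1, X=2) weight 1/132
  … 38 more
Group by Z:
  weight(Z=0) = 3/44
  weight(Z=1) = 1/11
  weight(Z=2) = 2/11
Total weight = 3/44 + 1/11 + 2/11 = 15/44
P(Z=0 | obs) = 3/44 / 15/44 = 1/5
P(Z=1 | obs) = 1/11 / 15/44 = 4/15
P(Z=2 | obs) = 2/11 / 15/44 = 8/15
argmax = 2

argmax_v P(Z = v | obs) = 2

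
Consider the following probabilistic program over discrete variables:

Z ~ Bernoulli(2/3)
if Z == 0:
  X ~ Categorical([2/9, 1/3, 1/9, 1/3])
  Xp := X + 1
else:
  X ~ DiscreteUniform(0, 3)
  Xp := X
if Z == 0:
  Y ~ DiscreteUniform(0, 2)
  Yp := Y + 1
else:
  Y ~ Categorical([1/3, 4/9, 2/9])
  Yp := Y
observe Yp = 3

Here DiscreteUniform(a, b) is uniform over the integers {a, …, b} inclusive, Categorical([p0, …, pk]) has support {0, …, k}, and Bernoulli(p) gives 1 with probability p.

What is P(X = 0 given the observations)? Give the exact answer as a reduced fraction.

Enumerate traces; 4 have nonzero weight after conditioning:
  (Z=0, X=0, Y=2) weight 2/81
  (Z=0, X=1, Y=2) weight 1/27
  (Z=0, X=2, Y=2) weight 1/81
  (Z=0, X=3, Y=2) weight 1/27
Group by X:
  weight(X=0) = 2/81
  weight(X=1) = 1/27
  weight(X=2) = 1/81
  weight(X=3) = 1/27
Total weight = 2/81 + 1/27 + 1/81 + 1/27 = 1/9
P(X=0 | obs) = 2/81 / 1/9 = 2/9
P(X=1 | obs) = 1/27 / 1/9 = 1/3
P(X=2 | obs) = 1/81 / 1/9 = 1/9
P(X=3 | obs) = 1/27 / 1/9 = 1/3

P(X = 0 | obs) = 2/9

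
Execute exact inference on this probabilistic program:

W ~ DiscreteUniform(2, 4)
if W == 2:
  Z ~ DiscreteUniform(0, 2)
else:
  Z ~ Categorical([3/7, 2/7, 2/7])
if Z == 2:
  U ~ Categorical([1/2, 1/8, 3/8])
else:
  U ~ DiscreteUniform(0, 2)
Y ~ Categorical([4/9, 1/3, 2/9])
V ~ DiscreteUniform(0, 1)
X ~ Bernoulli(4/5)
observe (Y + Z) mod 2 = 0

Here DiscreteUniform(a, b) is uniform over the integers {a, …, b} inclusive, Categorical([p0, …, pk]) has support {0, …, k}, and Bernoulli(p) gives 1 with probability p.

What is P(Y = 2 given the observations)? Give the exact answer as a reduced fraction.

P(Y = 2 | obs) = 88/321

Enumerate traces; 180 have nonzero weight after conditioning:
  (W=2, Z=0, U=0, Y=0, V=0, X=0) weight 2/1215
  (W=2, Z=0, U=0, Y=0, V=0, X=1) weight 8/1215
  (W=2, Z=0, U=0, Y=0, V=1, X=0) weight 2/1215
  (W=2, Z=0, U=0, Y=0, V=1, X=1) weight 8/1215
  (W=2, Z=0, U=0, Y=2, V=0, X=0) weight 1/1215
  (W=2, Z=0, U=0, Y=2, V=0, X=1) weight 4/1215
  (W=2, Z=0, U=0, Y=2, V=1, X=0) weight 1/1215
  (W=2, Z=0, U=0, Y=2, V=1, X=1) weight 4/1215
  (W=2, Z=1, U=0, Y=1, V=0, X=0) weight 1/810
  … 171 more
Group by Y:
  weight(Y=0) = 176/567
  weight(Y=1) = 19/189
  weight(Y=2) = 88/567
Total weight = 176/567 + 19/189 + 88/567 = 107/189
P(Y=0 | obs) = 176/567 / 107/189 = 176/321
P(Y=1 | obs) = 19/189 / 107/189 = 19/107
P(Y=2 | obs) = 88/567 / 107/189 = 88/321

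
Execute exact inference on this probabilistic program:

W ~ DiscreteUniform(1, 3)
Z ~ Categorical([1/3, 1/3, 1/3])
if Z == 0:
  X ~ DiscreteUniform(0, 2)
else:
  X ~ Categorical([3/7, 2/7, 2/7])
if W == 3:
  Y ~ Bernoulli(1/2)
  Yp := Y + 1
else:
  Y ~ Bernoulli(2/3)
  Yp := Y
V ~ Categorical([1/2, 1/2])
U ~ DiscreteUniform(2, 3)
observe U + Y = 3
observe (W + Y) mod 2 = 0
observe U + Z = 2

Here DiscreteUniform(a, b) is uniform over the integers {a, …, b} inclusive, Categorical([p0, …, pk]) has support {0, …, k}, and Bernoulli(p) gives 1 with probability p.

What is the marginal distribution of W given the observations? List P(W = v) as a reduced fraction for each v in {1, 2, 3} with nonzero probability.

Enumerate traces; 12 have nonzero weight after conditioning:
  (W=1, Z=0, X=0, Y=1, V=0, U=2) weight 1/162
  (W=1, Z=0, X=0, Y=1, V=1, U=2) weight 1/162
  (W=1, Z=0, X=1, Y=1, V=0, U=2) weight 1/162
  (W=1, Z=0, X=1, Y=1, V=1, U=2) weight 1/162
  (W=1, Z=0, X=2, Y=1, V=0, U=2) weight 1/162
  (W=1, Z=0, X=2, Y=1, V=1, U=2) weight 1/162
  (W=3, Z=0, X=0, Y=1, V=0, U=2) weight 1/216
  (W=3, Z=0, X=0, Y=1, V=1, U=2) weight 1/216
  … 4 more
Group by W:
  weight(W=1) = 1/27
  weight(W=3) = 1/36
Total weight = 1/27 + 1/36 = 7/108
P(W=1 | obs) = 1/27 / 7/108 = 4/7
P(W=3 | obs) = 1/36 / 7/108 = 3/7

P(W=1) = 4/7, P(W=3) = 3/7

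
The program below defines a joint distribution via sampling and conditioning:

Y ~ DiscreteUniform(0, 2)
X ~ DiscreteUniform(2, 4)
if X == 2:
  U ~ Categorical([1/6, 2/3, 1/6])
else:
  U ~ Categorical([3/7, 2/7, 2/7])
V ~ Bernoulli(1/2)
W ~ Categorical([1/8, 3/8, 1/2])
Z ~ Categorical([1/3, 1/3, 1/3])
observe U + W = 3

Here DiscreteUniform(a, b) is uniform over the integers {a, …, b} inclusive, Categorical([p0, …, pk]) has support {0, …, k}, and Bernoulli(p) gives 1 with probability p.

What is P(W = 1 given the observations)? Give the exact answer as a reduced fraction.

P(W = 1 | obs) = 93/301

Enumerate traces; 108 have nonzero weight after conditioning:
  (Y=0, X=2, U=1, V=0, W=2, Z=0) weight 1/162
  (Y=0, X=2, U=1, V=0, W=2, Z=1) weight 1/162
  (Y=0, X=2, U=1, V=0, W=2, Z=2) weight 1/162
  (Y=0, X=2, U=1, V=1, W=2, Z=0) weight 1/162
  (Y=0, X=2, U=1, V=1, W=2, Z=1) weight 1/162
  (Y=0, X=2, U=1, V=1, W=2, Z=2) weight 1/162
  (Y=0, X=2, U=2, V=0, W=1, Z=0) weight 1/864
  (Y=0, X=2, U=2, V=0, W=1, Z=1) weight 1/864
  … 100 more
Group by W:
  weight(W=1) = 31/336
  weight(W=2) = 13/63
Total weight = 31/336 + 13/63 = 43/144
P(W=1 | obs) = 31/336 / 43/144 = 93/301
P(W=2 | obs) = 13/63 / 43/144 = 208/301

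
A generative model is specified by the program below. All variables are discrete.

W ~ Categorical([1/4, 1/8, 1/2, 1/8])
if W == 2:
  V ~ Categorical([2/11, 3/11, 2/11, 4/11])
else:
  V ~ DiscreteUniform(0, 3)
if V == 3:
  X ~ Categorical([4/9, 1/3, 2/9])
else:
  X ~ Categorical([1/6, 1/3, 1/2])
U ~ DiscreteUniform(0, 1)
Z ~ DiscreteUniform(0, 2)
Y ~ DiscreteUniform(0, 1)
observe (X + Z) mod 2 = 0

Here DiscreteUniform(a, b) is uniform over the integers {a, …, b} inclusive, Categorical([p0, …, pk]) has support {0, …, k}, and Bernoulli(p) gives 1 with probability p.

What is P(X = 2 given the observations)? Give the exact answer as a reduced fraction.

P(X = 2 | obs) = 219/440

Enumerate traces; 320 have nonzero weight after conditioning:
  (W=0, V=0, X=0, U=0, Z=0, Y=0) weight 1/1152
  (W=0, V=0, X=0, U=0, Z=0, Y=1) weight 1/1152
  (W=0, V=0, X=0, U=0, Z=2, Y=0) weight 1/1152
  (W=0, V=0, X=0, U=0, Z=2, Y=1) weight 1/1152
  (W=0, V=0, X=0, U=1, Z=0, Y=0) weight 1/1152
  (W=0, V=0, X=0, U=1, Z=0, Y=1) weight 1/1152
  (W=0, V=0, X=0, U=1, Z=2, Y=0) weight 1/1152
  (W=0, V=0, X=0, U=1, Z=2, Y=1) weight 1/1152
  (W=0, V=0, X=1, U=0, Z=1, Y=0) weight 1/576
  (W=0, V=0, X=2, U=0, Z=0, Y=0) weight 1/384
  … 310 more
Group by X:
  weight(X=0) = 133/792
  weight(X=1) = 1/9
  weight(X=2) = 73/264
Total weight = 133/792 + 1/9 + 73/264 = 5/9
P(X=0 | obs) = 133/792 / 5/9 = 133/440
P(X=1 | obs) = 1/9 / 5/9 = 1/5
P(X=2 | obs) = 73/264 / 5/9 = 219/440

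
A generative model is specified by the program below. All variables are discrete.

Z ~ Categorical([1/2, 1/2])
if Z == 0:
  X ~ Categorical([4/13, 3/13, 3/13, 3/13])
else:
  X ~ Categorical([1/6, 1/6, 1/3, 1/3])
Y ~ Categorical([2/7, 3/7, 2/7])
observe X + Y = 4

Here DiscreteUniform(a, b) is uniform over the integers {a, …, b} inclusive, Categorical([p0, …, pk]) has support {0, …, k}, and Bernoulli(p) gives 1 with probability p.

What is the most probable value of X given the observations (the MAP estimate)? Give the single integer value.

Enumerate traces; 4 have nonzero weight after conditioning:
  (Z=0, X=2, Y=2) weight 3/91
  (Z=0, X=3, Y=1) weight 9/182
  (Z=1, X=2, Y=2) weight 1/21
  (Z=1, X=3, Y=1) weight 1/14
Group by X:
  weight(X=2) = 22/273
  weight(X=3) = 11/91
Total weight = 22/273 + 11/91 = 55/273
P(X=2 | obs) = 22/273 / 55/273 = 2/5
P(X=3 | obs) = 11/91 / 55/273 = 3/5
argmax = 3

argmax_v P(X = v | obs) = 3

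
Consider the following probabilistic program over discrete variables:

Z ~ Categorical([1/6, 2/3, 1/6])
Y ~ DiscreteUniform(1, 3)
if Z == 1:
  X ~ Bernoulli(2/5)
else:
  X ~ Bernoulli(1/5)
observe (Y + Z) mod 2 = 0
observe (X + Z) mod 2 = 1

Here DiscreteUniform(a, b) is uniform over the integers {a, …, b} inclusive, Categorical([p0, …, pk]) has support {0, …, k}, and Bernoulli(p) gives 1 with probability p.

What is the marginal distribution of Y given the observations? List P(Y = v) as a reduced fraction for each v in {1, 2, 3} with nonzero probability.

P(Y=1) = 6/13, P(Y=2) = 1/13, P(Y=3) = 6/13

Enumerate traces; 4 have nonzero weight after conditioning:
  (Z=0, Y=2, X=1) weight 1/90
  (Z=1, Y=1, X=0) weight 2/15
  (Z=1, Y=3, X=0) weight 2/15
  (Z=2, Y=2, X=1) weight 1/90
Group by Y:
  weight(Y=1) = 2/15
  weight(Y=2) = 1/45
  weight(Y=3) = 2/15
Total weight = 2/15 + 1/45 + 2/15 = 13/45
P(Y=1 | obs) = 2/15 / 13/45 = 6/13
P(Y=2 | obs) = 1/45 / 13/45 = 1/13
P(Y=3 | obs) = 2/15 / 13/45 = 6/13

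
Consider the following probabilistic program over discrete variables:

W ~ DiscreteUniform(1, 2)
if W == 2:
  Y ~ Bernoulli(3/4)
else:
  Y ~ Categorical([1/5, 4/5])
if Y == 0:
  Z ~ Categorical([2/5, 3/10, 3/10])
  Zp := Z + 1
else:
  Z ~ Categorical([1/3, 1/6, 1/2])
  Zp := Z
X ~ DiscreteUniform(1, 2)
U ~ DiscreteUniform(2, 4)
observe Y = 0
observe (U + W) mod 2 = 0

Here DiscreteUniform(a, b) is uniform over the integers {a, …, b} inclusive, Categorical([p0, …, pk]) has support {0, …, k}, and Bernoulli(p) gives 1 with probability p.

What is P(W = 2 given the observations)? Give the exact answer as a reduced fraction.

Enumerate traces; 18 have nonzero weight after conditioning:
  (W=1, Y=0, Z=0, X=1, U=3) weight 1/150
  (W=1, Y=0, Z=0, X=2, U=3) weight 1/150
  (W=1, Y=0, Z=1, X=1, U=3) weight 1/200
  (W=1, Y=0, Z=1, X=2, U=3) weight 1/200
  (W=1, Y=0, Z=2, X=1, U=3) weight 1/200
  (W=1, Y=0, Z=2, X=2, U=3) weight 1/200
  (W=2, Y=0, Z=0, X=1, U=2) weight 1/120
  (W=2, Y=0, Z=0, X=1, U=4) weight 1/120
  … 10 more
Group by W:
  weight(W=1) = 1/30
  weight(W=2) = 1/12
Total weight = 1/30 + 1/12 = 7/60
P(W=1 | obs) = 1/30 / 7/60 = 2/7
P(W=2 | obs) = 1/12 / 7/60 = 5/7

P(W = 2 | obs) = 5/7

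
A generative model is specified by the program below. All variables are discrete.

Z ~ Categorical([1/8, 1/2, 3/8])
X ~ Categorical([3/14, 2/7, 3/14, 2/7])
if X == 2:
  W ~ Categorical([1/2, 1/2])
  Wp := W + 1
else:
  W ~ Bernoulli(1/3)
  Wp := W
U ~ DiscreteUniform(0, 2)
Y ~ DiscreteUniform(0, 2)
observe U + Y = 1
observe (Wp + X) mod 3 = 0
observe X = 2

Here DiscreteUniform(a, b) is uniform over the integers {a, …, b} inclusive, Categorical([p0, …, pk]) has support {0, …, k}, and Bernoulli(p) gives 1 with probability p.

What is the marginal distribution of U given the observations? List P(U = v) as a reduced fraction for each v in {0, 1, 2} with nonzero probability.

Enumerate traces; 6 have nonzero weight after conditioning:
  (Z=0, X=2, W=0, U=0, Y=1) weight 1/672
  (Z=0, X=2, W=0, U=1, Y=0) weight 1/672
  (Z=1, X=2, W=0, U=0, Y=1) weight 1/168
  (Z=1, X=2, W=0, U=1, Y=0) weight 1/168
  (Z=2, X=2, W=0, U=0, Y=1) weight 1/224
  (Z=2, X=2, W=0, U=1, Y=0) weight 1/224
Group by U:
  weight(U=0) = 1/84
  weight(U=1) = 1/84
Total weight = 1/84 + 1/84 = 1/42
P(U=0 | obs) = 1/84 / 1/42 = 1/2
P(U=1 | obs) = 1/84 / 1/42 = 1/2

P(U=0) = 1/2, P(U=1) = 1/2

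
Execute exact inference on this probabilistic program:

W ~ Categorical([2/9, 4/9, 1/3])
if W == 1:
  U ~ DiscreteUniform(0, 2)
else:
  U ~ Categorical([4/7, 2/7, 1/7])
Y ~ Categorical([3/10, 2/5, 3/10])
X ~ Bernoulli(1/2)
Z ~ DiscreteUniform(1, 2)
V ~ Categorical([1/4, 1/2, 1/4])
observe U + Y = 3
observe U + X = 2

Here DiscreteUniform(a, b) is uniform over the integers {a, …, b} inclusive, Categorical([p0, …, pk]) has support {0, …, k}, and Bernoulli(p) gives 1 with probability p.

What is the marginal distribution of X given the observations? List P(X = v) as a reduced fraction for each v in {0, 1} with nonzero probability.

P(X=0) = 86/173, P(X=1) = 87/173

Enumerate traces; 36 have nonzero weight after conditioning:
  (W=0, U=1, Y=2, X=1, Z=1, V=0) weight 1/840
  (W=0, U=1, Y=2, X=1, Z=1, V=1) weight 1/420
  (W=0, U=1, Y=2, X=1, Z=1, V=2) weight 1/840
  (W=0, U=1, Y=2, X=1, Z=2, V=0) weight 1/840
  (W=0, U=1, Y=2, X=1, Z=2, V=1) weight 1/420
  (W=0, U=1, Y=2, X=1, Z=2, V=2) weight 1/840
  (W=0, U=2, Y=1, X=0, Z=1, V=0) weight 1/1260
  (W=0, U=2, Y=1, X=0, Z=1, V=1) weight 1/630
  … 28 more
Group by X:
  weight(X=0) = 43/945
  weight(X=1) = 29/630
Total weight = 43/945 + 29/630 = 173/1890
P(X=0 | obs) = 43/945 / 173/1890 = 86/173
P(X=1 | obs) = 29/630 / 173/1890 = 87/173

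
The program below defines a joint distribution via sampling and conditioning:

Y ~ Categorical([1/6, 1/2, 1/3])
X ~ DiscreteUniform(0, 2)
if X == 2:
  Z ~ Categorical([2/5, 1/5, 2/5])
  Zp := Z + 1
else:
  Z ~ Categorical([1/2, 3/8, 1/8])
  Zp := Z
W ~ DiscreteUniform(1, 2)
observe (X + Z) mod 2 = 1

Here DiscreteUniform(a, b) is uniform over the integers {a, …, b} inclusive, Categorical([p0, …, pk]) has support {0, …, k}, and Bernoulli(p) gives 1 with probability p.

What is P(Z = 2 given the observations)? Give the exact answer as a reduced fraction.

P(Z = 2 | obs) = 5/48

Enumerate traces; 24 have nonzero weight after conditioning:
  (Y=0, X=0, Z=1, W=1) weight 1/96
  (Y=0, X=0, Z=1, W=2) weight 1/96
  (Y=0, X=1, Z=0, W=1) weight 1/72
  (Y=0, X=1, Z=0, W=2) weight 1/72
  (Y=0, X=1, Z=2, W=1) weight 1/288
  (Y=0, X=1, Z=2, W=2) weight 1/288
  (Y=0, X=2, Z=1, W=1) weight 1/180
  (Y=0, X=2, Z=1, W=2) weight 1/180
  … 16 more
Group by Z:
  weight(Z=0) = 1/6
  weight(Z=1) = 23/120
  weight(Z=2) = 1/24
Total weight = 1/6 + 23/120 + 1/24 = 2/5
P(Z=0 | obs) = 1/6 / 2/5 = 5/12
P(Z=1 | obs) = 23/120 / 2/5 = 23/48
P(Z=2 | obs) = 1/24 / 2/5 = 5/48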